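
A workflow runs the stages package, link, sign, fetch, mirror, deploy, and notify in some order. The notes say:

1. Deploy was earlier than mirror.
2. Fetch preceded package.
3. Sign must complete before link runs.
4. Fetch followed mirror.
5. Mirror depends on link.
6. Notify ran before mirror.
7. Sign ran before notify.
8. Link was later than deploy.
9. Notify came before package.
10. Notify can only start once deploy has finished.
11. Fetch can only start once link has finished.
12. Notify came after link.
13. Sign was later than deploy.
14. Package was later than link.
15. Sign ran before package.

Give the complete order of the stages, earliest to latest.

The constraints fix every adjacent pair, so only one ordering works:
deploy → sign → link → notify → mirror → fetch → package.

deploy, sign, link, notify, mirror, fetch, package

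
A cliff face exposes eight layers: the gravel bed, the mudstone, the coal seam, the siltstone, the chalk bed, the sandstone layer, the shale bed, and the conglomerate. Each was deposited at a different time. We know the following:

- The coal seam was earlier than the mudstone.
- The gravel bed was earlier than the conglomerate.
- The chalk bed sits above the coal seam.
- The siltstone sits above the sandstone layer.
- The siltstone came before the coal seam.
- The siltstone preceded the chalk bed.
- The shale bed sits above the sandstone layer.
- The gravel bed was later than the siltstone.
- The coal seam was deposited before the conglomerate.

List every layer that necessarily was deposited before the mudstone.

the coal seam, the sandstone layer, the siltstone

Directly stated before the mudstone: the coal seam.
The sandstone layer reaches the mudstone via the sandstone layer → the siltstone → the coal seam → the mudstone.
The siltstone reaches the mudstone via the siltstone → the coal seam → the mudstone.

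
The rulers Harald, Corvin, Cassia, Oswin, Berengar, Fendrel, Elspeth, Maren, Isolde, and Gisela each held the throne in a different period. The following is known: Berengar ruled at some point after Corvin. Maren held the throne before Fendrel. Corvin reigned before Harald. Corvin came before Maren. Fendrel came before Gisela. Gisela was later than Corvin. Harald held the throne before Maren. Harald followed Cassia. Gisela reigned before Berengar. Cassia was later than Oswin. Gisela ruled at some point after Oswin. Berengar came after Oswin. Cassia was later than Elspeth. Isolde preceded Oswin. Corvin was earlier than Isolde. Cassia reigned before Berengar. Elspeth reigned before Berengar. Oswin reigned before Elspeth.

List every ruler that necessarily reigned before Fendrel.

Directly stated before Fendrel: Maren.
Cassia reaches Fendrel via Cassia → Harald → Maren → Fendrel.
Corvin reaches Fendrel via Corvin → Maren → Fendrel.
Elspeth reaches Fendrel via Elspeth → Cassia → Harald → Maren → Fendrel.
Likewise Harald, Isolde, and Oswin each reach Fendrel by chaining the stated constraints.

Cassia, Corvin, Elspeth, Harald, Isolde, Maren, Oswin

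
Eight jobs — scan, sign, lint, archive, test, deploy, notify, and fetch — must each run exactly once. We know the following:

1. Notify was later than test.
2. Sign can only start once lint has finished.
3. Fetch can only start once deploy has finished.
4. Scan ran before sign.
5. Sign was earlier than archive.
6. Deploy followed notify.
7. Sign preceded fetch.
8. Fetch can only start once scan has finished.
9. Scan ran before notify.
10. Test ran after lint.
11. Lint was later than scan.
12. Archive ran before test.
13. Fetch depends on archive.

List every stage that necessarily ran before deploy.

archive, lint, notify, scan, sign, test

Directly stated before deploy: notify.
Archive reaches deploy via archive → test → notify → deploy.
Lint reaches deploy via lint → test → notify → deploy.
Scan reaches deploy via scan → notify → deploy.
Likewise sign and test each reach deploy by chaining the stated constraints.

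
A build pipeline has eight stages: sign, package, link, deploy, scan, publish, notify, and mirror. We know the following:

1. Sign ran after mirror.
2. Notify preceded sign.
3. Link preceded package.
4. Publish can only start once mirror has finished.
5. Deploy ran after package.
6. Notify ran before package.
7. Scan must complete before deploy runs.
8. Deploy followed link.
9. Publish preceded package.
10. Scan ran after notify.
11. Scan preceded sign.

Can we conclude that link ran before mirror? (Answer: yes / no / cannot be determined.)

No chain of stated constraints runs from link to mirror, and none runs from mirror to link either.
So the relative order of link and mirror is not fixed by the given facts.

cannot be determined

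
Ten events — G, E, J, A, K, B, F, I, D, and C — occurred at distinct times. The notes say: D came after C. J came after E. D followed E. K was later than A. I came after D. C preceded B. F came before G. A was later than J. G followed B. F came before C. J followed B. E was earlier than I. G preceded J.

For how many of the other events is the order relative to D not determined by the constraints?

5

Forced before D: C, E, and F; forced after D: I.
That leaves A, B, G, J, and K with no forced order relative to D — 5.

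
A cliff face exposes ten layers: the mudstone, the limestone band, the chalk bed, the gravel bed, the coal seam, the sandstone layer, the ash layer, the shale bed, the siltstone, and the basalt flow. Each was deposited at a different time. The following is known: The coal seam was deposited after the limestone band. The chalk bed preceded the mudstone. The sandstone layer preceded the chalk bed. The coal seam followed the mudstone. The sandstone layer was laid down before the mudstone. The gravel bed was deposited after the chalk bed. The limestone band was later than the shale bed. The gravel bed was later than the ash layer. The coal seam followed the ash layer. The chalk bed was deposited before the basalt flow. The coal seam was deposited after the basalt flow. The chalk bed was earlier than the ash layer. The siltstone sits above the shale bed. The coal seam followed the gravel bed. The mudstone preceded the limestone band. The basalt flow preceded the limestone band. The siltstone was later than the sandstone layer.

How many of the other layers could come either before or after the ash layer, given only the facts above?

Forced before the ash layer: the chalk bed and the sandstone layer; forced after the ash layer: the coal seam and the gravel bed.
That leaves the basalt flow, the limestone band, the mudstone, the shale bed, and the siltstone with no forced order relative to the ash layer — 5.

5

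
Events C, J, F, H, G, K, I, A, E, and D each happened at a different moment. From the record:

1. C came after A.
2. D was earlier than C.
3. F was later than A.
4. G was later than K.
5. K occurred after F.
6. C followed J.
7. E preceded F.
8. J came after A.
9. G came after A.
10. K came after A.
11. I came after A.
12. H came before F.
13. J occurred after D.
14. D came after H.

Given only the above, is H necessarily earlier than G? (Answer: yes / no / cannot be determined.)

yes

Chain the constraints: H → F → K → G. Each link is directly stated, so H comes before G.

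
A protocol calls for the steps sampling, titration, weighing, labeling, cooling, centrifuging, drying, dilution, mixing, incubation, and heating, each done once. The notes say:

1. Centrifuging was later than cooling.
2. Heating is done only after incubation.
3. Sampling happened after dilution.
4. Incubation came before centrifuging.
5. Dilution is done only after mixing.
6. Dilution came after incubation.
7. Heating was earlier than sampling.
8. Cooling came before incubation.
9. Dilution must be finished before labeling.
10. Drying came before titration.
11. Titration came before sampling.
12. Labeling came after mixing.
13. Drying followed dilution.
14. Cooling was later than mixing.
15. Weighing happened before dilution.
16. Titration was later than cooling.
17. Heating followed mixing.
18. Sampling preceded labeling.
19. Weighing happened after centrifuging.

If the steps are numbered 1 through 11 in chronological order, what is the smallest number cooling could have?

Mixing must come before cooling — 1 forced predecessor.
Nothing else is forced ahead of cooling, so its earliest slot is position 1 + 1 = 2.

2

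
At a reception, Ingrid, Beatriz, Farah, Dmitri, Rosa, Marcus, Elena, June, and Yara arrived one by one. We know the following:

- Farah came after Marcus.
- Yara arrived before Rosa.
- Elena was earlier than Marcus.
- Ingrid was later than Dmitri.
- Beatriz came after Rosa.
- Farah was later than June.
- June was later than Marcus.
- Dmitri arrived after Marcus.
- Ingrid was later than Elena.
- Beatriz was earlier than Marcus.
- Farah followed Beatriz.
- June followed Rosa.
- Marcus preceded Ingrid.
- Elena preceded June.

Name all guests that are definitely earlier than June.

Directly stated before June: Elena, Marcus, and Rosa.
Beatriz reaches June via Beatriz → Marcus → June.
Yara reaches June via Yara → Rosa → June.
No chain forces Ingrid (or any of the others) ahead of June.

Beatriz, Elena, Marcus, Rosa, Yara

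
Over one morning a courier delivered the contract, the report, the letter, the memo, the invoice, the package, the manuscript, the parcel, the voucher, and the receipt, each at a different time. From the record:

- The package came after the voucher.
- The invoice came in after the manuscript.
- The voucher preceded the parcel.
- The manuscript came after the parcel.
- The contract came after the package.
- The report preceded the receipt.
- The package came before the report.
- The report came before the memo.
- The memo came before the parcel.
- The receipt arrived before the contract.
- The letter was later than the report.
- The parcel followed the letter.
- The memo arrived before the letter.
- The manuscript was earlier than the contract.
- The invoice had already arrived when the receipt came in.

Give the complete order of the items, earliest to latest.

the voucher, the package, the report, the memo, the letter, the parcel, the manuscript, the invoice, the receipt, the contract

The constraints fix every adjacent pair, so only one ordering works:
the voucher → the package → the report → the memo → the letter → the parcel → the manuscript → the invoice → the receipt → the contract.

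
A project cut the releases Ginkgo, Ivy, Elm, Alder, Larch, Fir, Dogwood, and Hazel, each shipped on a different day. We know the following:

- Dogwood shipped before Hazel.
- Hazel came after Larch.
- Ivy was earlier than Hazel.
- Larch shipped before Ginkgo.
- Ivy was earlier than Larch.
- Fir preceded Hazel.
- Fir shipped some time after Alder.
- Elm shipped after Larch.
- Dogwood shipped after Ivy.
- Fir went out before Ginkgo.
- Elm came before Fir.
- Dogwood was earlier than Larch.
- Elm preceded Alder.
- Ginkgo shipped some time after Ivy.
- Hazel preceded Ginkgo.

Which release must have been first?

Ivy

Ivy has a chain of constraints placing it before every other release, so Ivy must be first.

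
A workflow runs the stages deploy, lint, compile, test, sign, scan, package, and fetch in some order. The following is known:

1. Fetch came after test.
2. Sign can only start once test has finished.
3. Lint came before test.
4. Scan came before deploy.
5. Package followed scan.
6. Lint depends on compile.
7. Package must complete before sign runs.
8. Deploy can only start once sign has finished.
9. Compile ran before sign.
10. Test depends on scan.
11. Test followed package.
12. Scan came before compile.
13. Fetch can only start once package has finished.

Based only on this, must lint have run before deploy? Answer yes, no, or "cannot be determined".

yes

Chain the constraints: lint → test → sign → deploy. Each link is directly stated, so lint comes before deploy.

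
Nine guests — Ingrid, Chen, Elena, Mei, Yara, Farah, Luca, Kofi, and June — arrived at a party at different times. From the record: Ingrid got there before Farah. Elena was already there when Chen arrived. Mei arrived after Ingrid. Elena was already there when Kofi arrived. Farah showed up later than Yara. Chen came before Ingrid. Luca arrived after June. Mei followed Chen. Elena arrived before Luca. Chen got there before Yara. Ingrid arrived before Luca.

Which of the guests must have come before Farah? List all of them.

Chen, Elena, Ingrid, Yara

Directly stated before Farah: Ingrid and Yara.
Chen reaches Farah via Chen → Ingrid → Farah.
Elena reaches Farah via Elena → Chen → Ingrid → Farah.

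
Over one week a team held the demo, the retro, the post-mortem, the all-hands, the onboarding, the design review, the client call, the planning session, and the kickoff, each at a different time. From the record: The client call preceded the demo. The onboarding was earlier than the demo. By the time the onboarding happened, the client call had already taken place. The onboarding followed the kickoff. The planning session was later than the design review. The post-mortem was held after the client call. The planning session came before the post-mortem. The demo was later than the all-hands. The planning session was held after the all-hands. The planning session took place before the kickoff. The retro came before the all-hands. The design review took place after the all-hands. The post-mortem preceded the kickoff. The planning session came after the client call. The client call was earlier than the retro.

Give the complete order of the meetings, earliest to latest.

The constraints fix every adjacent pair, so only one ordering works:
the client call → the retro → the all-hands → the design review → the planning session → the post-mortem → the kickoff → the onboarding → the demo.

the client call, the retro, the all-hands, the design review, the planning session, the post-mortem, the kickoff, the onboarding, the demo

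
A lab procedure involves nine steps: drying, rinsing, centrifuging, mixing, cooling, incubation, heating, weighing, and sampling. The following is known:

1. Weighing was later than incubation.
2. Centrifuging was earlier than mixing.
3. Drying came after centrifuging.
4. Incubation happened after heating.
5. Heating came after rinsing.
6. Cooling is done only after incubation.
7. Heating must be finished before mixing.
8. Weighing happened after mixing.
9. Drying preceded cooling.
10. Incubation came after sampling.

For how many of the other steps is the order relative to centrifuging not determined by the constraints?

4

Forced after centrifuging: cooling, drying, mixing, and weighing.
That leaves heating, incubation, rinsing, and sampling with no forced order relative to centrifuging — 4.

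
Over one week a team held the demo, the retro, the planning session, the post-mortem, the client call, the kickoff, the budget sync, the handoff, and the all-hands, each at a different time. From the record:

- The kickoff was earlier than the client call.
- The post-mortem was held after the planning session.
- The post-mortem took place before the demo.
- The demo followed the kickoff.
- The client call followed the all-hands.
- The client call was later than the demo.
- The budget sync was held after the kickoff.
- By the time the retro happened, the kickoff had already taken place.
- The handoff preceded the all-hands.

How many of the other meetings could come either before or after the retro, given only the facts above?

Forced before the retro: the kickoff.
That leaves the all-hands, the budget sync, the client call, the demo, the handoff, the planning session, and the post-mortem with no forced order relative to the retro — 7.

7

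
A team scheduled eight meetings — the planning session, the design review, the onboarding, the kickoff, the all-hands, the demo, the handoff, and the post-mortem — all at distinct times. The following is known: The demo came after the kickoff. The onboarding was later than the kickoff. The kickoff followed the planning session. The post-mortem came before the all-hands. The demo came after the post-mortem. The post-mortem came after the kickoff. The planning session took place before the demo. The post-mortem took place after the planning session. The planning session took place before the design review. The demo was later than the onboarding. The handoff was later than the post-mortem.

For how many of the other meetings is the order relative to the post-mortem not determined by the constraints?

Forced before the post-mortem: the kickoff and the planning session; forced after the post-mortem: the all-hands, the demo, and the handoff.
That leaves the design review and the onboarding with no forced order relative to the post-mortem — 2.

2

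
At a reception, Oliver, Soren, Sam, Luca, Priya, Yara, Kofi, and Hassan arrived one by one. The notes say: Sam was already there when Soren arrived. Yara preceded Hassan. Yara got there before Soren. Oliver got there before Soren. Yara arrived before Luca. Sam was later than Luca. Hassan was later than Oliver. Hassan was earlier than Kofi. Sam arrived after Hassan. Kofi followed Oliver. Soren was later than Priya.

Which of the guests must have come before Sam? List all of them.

Hassan, Luca, Oliver, Yara

Directly stated before Sam: Hassan and Luca.
Oliver reaches Sam via Oliver → Hassan → Sam.
Yara reaches Sam via Yara → Luca → Sam.
No chain forces Priya (or any of the others) ahead of Sam.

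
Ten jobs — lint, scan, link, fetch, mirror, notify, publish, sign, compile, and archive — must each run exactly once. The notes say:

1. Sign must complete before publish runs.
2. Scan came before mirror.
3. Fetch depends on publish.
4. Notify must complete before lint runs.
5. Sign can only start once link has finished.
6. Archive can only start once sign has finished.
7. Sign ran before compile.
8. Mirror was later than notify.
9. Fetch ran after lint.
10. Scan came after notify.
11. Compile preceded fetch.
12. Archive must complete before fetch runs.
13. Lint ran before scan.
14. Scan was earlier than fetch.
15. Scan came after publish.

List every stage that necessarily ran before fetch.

archive, compile, link, lint, notify, publish, scan, sign

Directly stated before fetch: archive, compile, lint, publish, and scan.
Link reaches fetch via link → sign → archive → fetch.
Notify reaches fetch via notify → lint → fetch.
Sign reaches fetch via sign → archive → fetch.
No chain forces mirror ahead of fetch.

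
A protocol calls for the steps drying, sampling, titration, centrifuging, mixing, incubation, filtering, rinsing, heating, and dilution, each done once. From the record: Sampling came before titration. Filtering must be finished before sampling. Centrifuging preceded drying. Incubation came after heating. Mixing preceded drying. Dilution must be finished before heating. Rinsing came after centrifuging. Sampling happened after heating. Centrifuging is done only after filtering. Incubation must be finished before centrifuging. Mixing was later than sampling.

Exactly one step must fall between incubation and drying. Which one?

centrifuging

Tracing the constraints gives incubation → centrifuging → drying, so centrifuging sits after incubation and before drying.
No other step is forced both after incubation and before drying.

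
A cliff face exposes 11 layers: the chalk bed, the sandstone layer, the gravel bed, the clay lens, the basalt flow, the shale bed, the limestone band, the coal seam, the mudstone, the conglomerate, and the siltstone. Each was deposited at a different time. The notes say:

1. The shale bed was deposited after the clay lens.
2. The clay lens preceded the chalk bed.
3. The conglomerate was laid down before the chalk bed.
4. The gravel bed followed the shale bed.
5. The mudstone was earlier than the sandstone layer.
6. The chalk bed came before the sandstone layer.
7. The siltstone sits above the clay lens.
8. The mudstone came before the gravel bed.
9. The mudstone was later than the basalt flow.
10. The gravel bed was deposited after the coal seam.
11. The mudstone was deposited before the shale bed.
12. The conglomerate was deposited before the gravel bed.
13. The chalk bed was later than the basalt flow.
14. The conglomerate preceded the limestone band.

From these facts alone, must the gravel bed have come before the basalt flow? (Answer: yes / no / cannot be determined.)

Tracing the constraints gives the basalt flow → the mudstone → the gravel bed, so the basalt flow must come before the gravel bed.
That means the gravel bed cannot be before the basalt flow.

no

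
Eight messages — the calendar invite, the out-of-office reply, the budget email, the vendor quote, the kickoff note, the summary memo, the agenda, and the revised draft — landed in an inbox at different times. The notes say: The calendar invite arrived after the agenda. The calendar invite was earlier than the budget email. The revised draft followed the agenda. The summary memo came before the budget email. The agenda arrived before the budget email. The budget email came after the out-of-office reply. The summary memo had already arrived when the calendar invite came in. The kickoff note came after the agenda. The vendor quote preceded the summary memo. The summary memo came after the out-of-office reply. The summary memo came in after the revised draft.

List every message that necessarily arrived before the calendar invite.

Directly stated before the calendar invite: the agenda and the summary memo.
The out-of-office reply reaches the calendar invite via the out-of-office reply → the summary memo → the calendar invite.
The revised draft reaches the calendar invite via the revised draft → the summary memo → the calendar invite.
The vendor quote reaches the calendar invite via the vendor quote → the summary memo → the calendar invite.
No chain forces the kickoff note (or any of the others) ahead of the calendar invite.

the agenda, the out-of-office reply, the revised draft, the summary memo, the vendor quote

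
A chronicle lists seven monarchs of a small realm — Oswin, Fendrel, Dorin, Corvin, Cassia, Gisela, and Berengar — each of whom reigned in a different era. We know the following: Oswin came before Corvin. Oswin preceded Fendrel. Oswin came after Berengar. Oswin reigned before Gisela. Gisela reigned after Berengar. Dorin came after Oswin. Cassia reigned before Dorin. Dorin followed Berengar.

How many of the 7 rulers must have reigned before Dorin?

3

Directly stated before Dorin: Berengar, Cassia, and Oswin.
That's Berengar, Cassia, and Oswin — 3 in all.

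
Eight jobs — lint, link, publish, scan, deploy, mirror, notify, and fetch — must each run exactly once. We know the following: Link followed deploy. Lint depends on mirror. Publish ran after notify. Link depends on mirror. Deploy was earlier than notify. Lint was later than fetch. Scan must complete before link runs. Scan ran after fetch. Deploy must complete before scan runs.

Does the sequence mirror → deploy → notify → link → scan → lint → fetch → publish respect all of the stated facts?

The constraints require scan before link, but in the proposed sequence link appears ahead of scan. That one violation is enough.

no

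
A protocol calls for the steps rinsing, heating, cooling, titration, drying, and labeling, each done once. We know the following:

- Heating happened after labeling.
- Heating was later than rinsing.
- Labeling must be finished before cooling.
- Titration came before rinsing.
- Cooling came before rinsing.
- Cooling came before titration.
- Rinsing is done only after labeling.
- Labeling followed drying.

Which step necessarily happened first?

Drying has a chain of constraints placing it before every other step, so drying must be first.

drying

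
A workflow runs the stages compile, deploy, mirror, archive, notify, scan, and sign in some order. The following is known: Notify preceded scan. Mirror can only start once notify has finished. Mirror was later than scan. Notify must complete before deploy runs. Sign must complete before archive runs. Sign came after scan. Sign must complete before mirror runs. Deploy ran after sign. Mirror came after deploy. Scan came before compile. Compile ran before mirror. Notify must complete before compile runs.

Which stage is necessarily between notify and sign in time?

scan

Tracing the constraints gives notify → scan → sign, so scan sits after notify and before sign.
No other stage is forced both after notify and before sign.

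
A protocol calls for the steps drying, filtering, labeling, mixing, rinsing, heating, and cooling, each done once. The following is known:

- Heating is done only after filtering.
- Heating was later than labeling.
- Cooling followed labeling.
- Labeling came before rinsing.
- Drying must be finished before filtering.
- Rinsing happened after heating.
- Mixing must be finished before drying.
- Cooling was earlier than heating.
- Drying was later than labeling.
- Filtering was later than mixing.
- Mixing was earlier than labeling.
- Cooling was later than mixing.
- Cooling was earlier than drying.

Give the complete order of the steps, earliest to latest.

mixing, labeling, cooling, drying, filtering, heating, rinsing

The constraints fix every adjacent pair, so only one ordering works:
mixing → labeling → cooling → drying → filtering → heating → rinsing.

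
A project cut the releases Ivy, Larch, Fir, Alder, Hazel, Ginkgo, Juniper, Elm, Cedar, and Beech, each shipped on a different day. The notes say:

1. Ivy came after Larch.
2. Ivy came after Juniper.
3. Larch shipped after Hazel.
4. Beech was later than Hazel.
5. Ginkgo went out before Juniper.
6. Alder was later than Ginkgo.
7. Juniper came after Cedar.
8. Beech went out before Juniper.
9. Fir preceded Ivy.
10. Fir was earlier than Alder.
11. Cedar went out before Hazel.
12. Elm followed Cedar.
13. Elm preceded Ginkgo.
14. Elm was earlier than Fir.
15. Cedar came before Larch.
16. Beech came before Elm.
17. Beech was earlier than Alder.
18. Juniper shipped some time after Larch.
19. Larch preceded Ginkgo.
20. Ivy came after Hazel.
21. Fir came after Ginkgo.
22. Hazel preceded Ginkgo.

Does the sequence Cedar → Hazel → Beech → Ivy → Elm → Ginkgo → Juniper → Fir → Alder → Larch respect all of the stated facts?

no

The constraints require Juniper before Ivy, but in the proposed sequence Ivy appears ahead of Juniper. That one violation is enough.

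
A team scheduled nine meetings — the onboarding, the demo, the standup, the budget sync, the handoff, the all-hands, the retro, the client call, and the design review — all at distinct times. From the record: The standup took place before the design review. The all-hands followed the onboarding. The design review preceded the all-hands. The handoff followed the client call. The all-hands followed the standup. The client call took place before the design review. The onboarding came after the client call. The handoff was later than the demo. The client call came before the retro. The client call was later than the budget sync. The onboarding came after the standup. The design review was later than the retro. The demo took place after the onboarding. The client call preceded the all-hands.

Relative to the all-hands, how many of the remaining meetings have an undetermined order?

Forced before the all-hands: the budget sync, the client call, the design review, the onboarding, the retro, and the standup.
That leaves the demo and the handoff with no forced order relative to the all-hands — 2.

2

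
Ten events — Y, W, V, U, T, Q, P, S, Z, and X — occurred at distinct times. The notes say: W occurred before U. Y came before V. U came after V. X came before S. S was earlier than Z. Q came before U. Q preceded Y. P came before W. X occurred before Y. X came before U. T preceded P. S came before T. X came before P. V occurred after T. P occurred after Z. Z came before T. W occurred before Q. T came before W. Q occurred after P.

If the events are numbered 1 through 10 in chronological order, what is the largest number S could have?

2

S must come before P, Q, T, U, V, W, Y, and Z — 8 events forced after it.
Everything else can be placed before S in some valid order, so S can sit as late as position 10 − 8 = 2.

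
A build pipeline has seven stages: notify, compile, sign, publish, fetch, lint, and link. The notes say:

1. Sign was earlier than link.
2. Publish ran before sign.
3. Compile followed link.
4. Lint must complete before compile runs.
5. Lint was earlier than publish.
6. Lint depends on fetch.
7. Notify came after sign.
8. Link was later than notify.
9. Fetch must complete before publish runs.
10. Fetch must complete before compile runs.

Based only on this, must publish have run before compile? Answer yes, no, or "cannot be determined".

yes

Chain the constraints: publish → sign → link → compile. Each link is directly stated, so publish comes before compile.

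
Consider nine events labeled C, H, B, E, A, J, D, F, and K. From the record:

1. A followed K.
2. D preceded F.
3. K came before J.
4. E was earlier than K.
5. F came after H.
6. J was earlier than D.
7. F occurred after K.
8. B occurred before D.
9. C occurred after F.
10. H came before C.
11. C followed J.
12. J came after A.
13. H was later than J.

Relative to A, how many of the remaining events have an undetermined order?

Forced before A: E and K; forced after A: C, D, F, H, and J.
That leaves B with no forced order relative to A — 1.

1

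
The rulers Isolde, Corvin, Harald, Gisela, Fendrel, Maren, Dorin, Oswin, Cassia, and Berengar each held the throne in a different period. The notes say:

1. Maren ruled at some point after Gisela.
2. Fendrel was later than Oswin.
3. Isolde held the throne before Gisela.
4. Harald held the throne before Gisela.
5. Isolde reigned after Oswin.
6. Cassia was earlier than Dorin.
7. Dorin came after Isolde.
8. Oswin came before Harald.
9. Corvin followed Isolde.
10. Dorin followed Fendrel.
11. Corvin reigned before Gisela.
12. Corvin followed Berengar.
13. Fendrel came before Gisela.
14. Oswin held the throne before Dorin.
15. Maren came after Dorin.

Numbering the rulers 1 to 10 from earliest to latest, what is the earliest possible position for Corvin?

Berengar, Isolde, and Oswin must all come before Corvin — 3 forced predecessors.
Nothing else is forced ahead of Corvin, so their earliest slot is position 3 + 1 = 4.

4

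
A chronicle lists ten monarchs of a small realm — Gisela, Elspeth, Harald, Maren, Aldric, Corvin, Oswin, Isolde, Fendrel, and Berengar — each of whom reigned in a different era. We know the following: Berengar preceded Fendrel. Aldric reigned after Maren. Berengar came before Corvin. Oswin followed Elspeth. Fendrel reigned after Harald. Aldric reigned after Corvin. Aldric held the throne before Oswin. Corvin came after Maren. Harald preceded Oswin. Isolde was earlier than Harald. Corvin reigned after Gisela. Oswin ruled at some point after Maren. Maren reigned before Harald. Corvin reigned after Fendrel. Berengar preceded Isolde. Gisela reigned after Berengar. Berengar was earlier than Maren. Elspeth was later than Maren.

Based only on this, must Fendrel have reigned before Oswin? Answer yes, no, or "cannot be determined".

yes

Chain the constraints: Fendrel → Corvin → Aldric → Oswin. Each link is directly stated, so Fendrel comes before Oswin.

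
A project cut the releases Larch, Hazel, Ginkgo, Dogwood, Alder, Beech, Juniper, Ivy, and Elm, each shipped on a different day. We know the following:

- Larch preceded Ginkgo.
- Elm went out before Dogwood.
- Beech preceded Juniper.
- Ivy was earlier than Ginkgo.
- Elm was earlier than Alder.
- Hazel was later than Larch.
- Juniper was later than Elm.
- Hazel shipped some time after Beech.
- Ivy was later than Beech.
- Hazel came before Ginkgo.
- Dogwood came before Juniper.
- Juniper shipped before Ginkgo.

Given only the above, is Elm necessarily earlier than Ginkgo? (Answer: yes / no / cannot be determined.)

yes

Chain the constraints: Elm → Juniper → Ginkgo. Each link is directly stated, so Elm comes before Ginkgo.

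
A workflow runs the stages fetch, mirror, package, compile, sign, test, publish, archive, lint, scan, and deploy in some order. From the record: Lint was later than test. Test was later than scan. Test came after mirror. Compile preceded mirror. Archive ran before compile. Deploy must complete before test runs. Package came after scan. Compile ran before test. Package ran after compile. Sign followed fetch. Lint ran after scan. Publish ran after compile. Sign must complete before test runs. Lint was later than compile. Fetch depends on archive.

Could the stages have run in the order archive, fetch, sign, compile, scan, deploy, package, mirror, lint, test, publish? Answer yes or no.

The constraints require test before lint, but in the proposed sequence lint appears ahead of test. That one violation is enough.

no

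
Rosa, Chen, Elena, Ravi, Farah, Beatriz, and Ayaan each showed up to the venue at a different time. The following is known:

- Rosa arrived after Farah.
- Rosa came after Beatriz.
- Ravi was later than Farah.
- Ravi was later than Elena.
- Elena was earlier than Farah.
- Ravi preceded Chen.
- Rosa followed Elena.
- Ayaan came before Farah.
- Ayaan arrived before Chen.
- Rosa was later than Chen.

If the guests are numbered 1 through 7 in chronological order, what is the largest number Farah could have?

Farah must come before Chen, Ravi, and Rosa — 3 guests forced after them.
Everything else can be placed before Farah in some valid order, so Farah can sit as late as position 7 − 3 = 4.

4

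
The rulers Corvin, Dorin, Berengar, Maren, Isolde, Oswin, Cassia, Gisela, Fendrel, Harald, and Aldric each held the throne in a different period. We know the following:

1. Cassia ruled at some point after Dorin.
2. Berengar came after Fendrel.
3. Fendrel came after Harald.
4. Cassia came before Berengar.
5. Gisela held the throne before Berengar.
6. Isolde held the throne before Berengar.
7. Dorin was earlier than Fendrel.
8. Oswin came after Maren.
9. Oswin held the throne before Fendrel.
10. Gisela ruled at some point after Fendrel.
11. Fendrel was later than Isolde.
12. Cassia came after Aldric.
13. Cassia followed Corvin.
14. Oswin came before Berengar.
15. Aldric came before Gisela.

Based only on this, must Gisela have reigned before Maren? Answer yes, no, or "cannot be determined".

no

Tracing the constraints gives Maren → Oswin → Fendrel → Gisela, so Maren must come before Gisela.
That means Gisela cannot be before Maren.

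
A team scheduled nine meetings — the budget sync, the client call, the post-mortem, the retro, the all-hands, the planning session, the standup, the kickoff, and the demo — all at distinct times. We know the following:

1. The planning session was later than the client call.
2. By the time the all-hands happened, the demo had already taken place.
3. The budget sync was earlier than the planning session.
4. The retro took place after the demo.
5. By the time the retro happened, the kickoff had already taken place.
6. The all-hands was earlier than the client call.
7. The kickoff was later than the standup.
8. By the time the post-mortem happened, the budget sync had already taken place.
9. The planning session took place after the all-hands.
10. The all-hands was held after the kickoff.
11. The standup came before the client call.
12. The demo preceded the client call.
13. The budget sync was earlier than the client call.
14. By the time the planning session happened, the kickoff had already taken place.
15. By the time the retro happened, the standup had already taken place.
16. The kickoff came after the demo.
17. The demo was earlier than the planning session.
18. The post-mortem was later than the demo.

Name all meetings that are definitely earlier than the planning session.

Directly stated before the planning session: the all-hands, the budget sync, the client call, the demo, and the kickoff.
The standup reaches the planning session via the standup → the kickoff → the planning session.
No chain forces the post-mortem (or any of the others) ahead of the planning session.

the all-hands, the budget sync, the client call, the demo, the kickoff, the standup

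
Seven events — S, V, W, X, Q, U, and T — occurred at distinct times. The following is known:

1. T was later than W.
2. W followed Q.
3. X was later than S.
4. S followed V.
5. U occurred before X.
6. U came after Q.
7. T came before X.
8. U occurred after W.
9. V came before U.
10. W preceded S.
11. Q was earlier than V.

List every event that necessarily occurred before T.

Q, W

Directly stated before T: W.
Q reaches T via Q → W → T.
No chain forces S (or any of the others) ahead of T.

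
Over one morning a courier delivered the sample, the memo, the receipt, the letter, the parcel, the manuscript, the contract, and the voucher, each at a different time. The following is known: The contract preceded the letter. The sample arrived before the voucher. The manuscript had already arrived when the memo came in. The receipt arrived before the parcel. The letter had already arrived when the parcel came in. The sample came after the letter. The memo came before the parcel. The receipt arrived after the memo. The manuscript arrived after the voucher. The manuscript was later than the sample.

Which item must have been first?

the contract

The contract has a chain of constraints placing it before every other item, so the contract must be first.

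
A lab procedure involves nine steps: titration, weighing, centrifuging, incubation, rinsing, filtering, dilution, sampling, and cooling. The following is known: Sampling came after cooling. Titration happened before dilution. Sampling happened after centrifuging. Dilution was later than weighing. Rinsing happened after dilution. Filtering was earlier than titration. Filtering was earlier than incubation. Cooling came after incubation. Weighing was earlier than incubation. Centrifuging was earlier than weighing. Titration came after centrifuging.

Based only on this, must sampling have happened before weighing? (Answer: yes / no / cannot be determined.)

Tracing the constraints gives weighing → incubation → cooling → sampling, so weighing must come before sampling.
That means sampling cannot be before weighing.

no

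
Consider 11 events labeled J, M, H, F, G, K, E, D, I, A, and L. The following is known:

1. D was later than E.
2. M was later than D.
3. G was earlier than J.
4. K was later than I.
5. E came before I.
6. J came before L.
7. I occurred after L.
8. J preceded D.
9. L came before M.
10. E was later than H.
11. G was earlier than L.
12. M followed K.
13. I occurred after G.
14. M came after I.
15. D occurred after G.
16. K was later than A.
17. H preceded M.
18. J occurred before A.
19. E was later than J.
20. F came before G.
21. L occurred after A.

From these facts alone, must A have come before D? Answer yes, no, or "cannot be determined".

cannot be determined

No chain of stated constraints runs from A to D, and none runs from D to A either.
So the relative order of A and D is not fixed by the given facts.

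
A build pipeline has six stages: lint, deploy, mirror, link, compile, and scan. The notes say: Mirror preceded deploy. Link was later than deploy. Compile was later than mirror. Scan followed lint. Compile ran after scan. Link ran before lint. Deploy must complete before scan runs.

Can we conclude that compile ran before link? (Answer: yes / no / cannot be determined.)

no

Tracing the constraints gives link → lint → scan → compile, so link must come before compile.
That means compile cannot be before link.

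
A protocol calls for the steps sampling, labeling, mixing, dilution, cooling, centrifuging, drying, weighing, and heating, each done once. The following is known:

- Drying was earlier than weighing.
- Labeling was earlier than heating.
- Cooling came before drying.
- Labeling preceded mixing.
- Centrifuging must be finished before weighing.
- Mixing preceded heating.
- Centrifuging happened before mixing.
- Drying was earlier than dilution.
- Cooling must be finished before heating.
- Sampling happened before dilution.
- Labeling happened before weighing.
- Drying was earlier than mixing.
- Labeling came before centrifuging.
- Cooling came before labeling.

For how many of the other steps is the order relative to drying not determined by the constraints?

Forced before drying: cooling; forced after drying: dilution, heating, mixing, and weighing.
That leaves centrifuging, labeling, and sampling with no forced order relative to drying — 3.

3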